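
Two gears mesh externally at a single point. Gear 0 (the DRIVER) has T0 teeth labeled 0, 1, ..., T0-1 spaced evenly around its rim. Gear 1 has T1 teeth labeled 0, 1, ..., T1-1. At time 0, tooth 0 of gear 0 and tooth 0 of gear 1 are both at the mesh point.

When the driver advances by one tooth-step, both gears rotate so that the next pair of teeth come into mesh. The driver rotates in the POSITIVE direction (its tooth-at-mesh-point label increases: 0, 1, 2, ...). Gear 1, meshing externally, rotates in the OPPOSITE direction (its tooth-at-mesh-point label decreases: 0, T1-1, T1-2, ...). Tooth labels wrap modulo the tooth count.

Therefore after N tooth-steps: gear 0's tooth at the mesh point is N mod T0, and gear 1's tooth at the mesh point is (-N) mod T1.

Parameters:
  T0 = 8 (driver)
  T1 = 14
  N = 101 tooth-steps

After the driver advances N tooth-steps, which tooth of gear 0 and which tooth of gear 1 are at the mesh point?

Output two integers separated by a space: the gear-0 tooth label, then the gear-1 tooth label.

Answer: 5 11

Derivation:
Gear 0 (driver, T0=8): tooth at mesh = N mod T0
  101 = 12 * 8 + 5, so 101 mod 8 = 5
  gear 0 tooth = 5
Gear 1 (driven, T1=14): tooth at mesh = (-N) mod T1
  101 = 7 * 14 + 3, so 101 mod 14 = 3
  (-101) mod 14 = (-3) mod 14 = 14 - 3 = 11
Mesh after 101 steps: gear-0 tooth 5 meets gear-1 tooth 11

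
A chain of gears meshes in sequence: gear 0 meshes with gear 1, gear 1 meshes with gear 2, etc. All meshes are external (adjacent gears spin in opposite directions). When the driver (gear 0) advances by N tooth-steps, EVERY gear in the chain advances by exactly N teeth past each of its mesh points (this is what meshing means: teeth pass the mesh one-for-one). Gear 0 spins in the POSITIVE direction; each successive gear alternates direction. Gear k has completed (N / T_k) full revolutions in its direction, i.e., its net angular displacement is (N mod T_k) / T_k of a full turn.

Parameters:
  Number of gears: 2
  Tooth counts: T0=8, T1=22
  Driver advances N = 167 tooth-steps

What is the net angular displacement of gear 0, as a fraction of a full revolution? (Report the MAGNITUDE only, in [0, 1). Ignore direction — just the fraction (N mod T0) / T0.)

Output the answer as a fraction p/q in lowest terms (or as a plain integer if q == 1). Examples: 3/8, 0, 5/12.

Chain of 2 gears, tooth counts: [8, 22]
  gear 0: T0=8, direction=positive, advance = 167 mod 8 = 7 teeth = 7/8 turn
  gear 1: T1=22, direction=negative, advance = 167 mod 22 = 13 teeth = 13/22 turn
Gear 0: 167 mod 8 = 7
Fraction = 7 / 8 = 7/8 (gcd(7,8)=1) = 7/8

Answer: 7/8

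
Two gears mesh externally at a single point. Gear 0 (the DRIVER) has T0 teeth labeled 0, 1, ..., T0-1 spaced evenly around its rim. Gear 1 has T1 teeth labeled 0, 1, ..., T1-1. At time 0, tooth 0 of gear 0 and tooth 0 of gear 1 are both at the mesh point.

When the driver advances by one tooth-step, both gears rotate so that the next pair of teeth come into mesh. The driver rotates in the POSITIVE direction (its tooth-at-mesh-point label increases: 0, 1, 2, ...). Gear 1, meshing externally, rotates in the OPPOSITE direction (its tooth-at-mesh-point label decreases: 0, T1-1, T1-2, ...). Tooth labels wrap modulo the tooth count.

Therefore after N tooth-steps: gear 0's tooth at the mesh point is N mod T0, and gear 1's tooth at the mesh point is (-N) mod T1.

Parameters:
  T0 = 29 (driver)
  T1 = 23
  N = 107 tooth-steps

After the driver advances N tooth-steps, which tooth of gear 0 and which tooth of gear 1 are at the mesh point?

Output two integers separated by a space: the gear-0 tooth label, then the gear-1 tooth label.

Gear 0 (driver, T0=29): tooth at mesh = N mod T0
  107 = 3 * 29 + 20, so 107 mod 29 = 20
  gear 0 tooth = 20
Gear 1 (driven, T1=23): tooth at mesh = (-N) mod T1
  107 = 4 * 23 + 15, so 107 mod 23 = 15
  (-107) mod 23 = (-15) mod 23 = 23 - 15 = 8
Mesh after 107 steps: gear-0 tooth 20 meets gear-1 tooth 8

Answer: 20 8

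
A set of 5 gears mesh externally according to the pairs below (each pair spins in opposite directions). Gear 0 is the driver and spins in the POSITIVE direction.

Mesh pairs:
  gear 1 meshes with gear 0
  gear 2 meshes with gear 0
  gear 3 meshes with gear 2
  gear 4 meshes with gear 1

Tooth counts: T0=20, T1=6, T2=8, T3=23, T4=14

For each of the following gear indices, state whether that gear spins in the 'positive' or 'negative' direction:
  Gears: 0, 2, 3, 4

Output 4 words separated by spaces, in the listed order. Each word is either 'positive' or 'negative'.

Answer: positive negative positive positive

Derivation:
Gear 0 (driver): positive (depth 0)
  gear 1: meshes with gear 0 -> depth 1 -> negative (opposite of gear 0)
  gear 2: meshes with gear 0 -> depth 1 -> negative (opposite of gear 0)
  gear 3: meshes with gear 2 -> depth 2 -> positive (opposite of gear 2)
  gear 4: meshes with gear 1 -> depth 2 -> positive (opposite of gear 1)
Queried indices 0, 2, 3, 4 -> positive, negative, positive, positive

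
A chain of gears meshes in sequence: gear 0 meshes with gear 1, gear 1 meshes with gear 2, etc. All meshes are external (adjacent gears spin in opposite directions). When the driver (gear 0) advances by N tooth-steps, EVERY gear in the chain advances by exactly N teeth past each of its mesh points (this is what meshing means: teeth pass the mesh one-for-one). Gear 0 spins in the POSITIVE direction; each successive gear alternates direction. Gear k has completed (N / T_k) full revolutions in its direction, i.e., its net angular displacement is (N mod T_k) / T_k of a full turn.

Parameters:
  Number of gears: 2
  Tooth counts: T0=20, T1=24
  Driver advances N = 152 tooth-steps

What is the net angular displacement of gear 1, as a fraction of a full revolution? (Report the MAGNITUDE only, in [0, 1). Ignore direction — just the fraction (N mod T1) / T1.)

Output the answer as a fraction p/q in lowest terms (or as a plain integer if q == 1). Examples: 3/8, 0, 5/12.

Answer: 1/3

Derivation:
Chain of 2 gears, tooth counts: [20, 24]
  gear 0: T0=20, direction=positive, advance = 152 mod 20 = 12 teeth = 12/20 turn
  gear 1: T1=24, direction=negative, advance = 152 mod 24 = 8 teeth = 8/24 turn
Gear 1: 152 mod 24 = 8
Fraction = 8 / 24 = 1/3 (gcd(8,24)=8) = 1/3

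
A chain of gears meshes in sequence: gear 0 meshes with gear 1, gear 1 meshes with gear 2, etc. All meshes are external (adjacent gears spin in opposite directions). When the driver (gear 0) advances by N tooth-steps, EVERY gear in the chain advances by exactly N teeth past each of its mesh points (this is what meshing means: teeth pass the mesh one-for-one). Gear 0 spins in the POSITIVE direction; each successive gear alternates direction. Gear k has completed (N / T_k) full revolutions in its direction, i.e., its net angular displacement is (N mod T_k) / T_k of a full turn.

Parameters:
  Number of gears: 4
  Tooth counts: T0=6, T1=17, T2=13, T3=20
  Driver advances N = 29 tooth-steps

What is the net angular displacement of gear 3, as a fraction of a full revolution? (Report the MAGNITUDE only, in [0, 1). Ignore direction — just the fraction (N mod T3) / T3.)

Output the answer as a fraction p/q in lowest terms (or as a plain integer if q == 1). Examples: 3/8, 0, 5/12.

Chain of 4 gears, tooth counts: [6, 17, 13, 20]
  gear 0: T0=6, direction=positive, advance = 29 mod 6 = 5 teeth = 5/6 turn
  gear 1: T1=17, direction=negative, advance = 29 mod 17 = 12 teeth = 12/17 turn
  gear 2: T2=13, direction=positive, advance = 29 mod 13 = 3 teeth = 3/13 turn
  gear 3: T3=20, direction=negative, advance = 29 mod 20 = 9 teeth = 9/20 turn
Gear 3: 29 mod 20 = 9
Fraction = 9 / 20 = 9/20 (gcd(9,20)=1) = 9/20

Answer: 9/20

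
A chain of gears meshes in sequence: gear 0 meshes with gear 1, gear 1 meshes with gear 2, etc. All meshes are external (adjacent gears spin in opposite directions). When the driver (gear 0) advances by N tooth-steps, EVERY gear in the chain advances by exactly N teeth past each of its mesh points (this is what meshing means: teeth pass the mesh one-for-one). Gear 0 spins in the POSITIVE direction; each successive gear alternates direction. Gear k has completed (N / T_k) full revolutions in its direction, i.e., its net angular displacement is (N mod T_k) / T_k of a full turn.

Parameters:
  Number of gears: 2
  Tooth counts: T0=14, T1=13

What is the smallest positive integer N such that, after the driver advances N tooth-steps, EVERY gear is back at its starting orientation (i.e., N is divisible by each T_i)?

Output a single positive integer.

Gear k returns to start when N is a multiple of T_k.
All gears at start simultaneously when N is a common multiple of [14, 13]; the smallest such N is lcm(14, 13).
Start: lcm = T0 = 14
Fold in T1=13: gcd(14, 13) = 1; lcm(14, 13) = 14 * 13 / 1 = 182 / 1 = 182
Full cycle length = 182

Answer: 182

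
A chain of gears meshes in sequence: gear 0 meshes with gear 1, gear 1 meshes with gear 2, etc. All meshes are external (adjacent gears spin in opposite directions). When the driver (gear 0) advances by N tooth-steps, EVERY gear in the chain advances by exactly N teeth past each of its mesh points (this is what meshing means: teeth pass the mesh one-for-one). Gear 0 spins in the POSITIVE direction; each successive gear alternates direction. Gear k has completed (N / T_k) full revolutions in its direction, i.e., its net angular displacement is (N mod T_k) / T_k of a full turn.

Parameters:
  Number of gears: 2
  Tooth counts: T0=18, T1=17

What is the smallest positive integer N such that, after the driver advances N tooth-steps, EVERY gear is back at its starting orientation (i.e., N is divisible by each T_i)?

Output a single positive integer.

Gear k returns to start when N is a multiple of T_k.
All gears at start simultaneously when N is a common multiple of [18, 17]; the smallest such N is lcm(18, 17).
Start: lcm = T0 = 18
Fold in T1=17: gcd(18, 17) = 1; lcm(18, 17) = 18 * 17 / 1 = 306 / 1 = 306
Full cycle length = 306

Answer: 306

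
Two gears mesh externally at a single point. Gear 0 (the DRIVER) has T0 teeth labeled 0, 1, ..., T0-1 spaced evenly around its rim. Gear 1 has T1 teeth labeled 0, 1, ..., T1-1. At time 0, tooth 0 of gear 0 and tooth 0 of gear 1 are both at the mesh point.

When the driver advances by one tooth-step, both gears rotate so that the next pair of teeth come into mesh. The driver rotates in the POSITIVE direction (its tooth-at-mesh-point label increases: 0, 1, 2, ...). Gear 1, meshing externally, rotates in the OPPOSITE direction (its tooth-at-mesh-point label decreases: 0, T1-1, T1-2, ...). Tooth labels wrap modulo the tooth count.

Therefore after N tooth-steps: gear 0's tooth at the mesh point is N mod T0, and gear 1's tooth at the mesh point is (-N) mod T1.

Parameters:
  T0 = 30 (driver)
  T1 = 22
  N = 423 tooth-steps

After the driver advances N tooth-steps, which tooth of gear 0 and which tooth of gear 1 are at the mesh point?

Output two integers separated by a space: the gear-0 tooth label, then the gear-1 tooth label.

Gear 0 (driver, T0=30): tooth at mesh = N mod T0
  423 = 14 * 30 + 3, so 423 mod 30 = 3
  gear 0 tooth = 3
Gear 1 (driven, T1=22): tooth at mesh = (-N) mod T1
  423 = 19 * 22 + 5, so 423 mod 22 = 5
  (-423) mod 22 = (-5) mod 22 = 22 - 5 = 17
Mesh after 423 steps: gear-0 tooth 3 meets gear-1 tooth 17

Answer: 3 17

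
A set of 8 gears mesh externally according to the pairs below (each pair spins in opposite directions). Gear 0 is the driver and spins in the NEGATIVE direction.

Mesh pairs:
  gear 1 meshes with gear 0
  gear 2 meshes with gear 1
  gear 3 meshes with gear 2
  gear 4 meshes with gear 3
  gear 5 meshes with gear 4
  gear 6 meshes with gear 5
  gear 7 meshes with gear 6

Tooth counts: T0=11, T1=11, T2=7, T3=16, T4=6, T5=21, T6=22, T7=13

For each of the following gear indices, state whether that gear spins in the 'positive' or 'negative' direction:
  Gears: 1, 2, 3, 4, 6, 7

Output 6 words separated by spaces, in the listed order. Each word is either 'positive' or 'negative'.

Answer: positive negative positive negative negative positive

Derivation:
Gear 0 (driver): negative (depth 0)
  gear 1: meshes with gear 0 -> depth 1 -> positive (opposite of gear 0)
  gear 2: meshes with gear 1 -> depth 2 -> negative (opposite of gear 1)
  gear 3: meshes with gear 2 -> depth 3 -> positive (opposite of gear 2)
  gear 4: meshes with gear 3 -> depth 4 -> negative (opposite of gear 3)
  gear 5: meshes with gear 4 -> depth 5 -> positive (opposite of gear 4)
  gear 6: meshes with gear 5 -> depth 6 -> negative (opposite of gear 5)
  gear 7: meshes with gear 6 -> depth 7 -> positive (opposite of gear 6)
Queried indices 1, 2, 3, 4, 6, 7 -> positive, negative, positive, negative, negative, positive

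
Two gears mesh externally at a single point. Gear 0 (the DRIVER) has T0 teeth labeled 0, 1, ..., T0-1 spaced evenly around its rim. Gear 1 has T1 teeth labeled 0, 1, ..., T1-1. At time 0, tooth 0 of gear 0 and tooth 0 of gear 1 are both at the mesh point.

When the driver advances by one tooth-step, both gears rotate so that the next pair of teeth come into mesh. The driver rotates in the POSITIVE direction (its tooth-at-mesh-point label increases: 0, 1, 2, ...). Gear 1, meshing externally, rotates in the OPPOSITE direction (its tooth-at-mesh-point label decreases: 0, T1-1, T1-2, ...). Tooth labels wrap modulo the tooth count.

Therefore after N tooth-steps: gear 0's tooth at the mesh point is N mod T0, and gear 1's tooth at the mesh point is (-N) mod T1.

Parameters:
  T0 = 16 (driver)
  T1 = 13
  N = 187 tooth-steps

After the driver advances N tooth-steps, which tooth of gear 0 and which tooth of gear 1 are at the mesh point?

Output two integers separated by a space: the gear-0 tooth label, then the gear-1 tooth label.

Answer: 11 8

Derivation:
Gear 0 (driver, T0=16): tooth at mesh = N mod T0
  187 = 11 * 16 + 11, so 187 mod 16 = 11
  gear 0 tooth = 11
Gear 1 (driven, T1=13): tooth at mesh = (-N) mod T1
  187 = 14 * 13 + 5, so 187 mod 13 = 5
  (-187) mod 13 = (-5) mod 13 = 13 - 5 = 8
Mesh after 187 steps: gear-0 tooth 11 meets gear-1 tooth 8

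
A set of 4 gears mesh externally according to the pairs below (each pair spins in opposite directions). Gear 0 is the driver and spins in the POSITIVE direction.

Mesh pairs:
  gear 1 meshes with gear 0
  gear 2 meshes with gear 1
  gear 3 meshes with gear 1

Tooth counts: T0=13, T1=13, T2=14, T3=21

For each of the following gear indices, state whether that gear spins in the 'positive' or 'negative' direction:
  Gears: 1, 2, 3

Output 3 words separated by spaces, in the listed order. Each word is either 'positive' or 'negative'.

Gear 0 (driver): positive (depth 0)
  gear 1: meshes with gear 0 -> depth 1 -> negative (opposite of gear 0)
  gear 2: meshes with gear 1 -> depth 2 -> positive (opposite of gear 1)
  gear 3: meshes with gear 1 -> depth 2 -> positive (opposite of gear 1)
Queried indices 1, 2, 3 -> negative, positive, positive

Answer: negative positive positive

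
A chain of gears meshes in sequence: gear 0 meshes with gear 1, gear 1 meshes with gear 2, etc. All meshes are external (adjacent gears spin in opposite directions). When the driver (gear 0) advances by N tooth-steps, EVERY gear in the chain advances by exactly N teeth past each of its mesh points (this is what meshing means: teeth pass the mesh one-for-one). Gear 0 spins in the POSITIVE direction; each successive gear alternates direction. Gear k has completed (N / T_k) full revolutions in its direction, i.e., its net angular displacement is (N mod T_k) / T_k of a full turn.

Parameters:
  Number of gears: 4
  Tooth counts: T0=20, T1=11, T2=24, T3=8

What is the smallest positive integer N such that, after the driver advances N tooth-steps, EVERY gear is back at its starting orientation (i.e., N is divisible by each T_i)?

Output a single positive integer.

Answer: 1320

Derivation:
Gear k returns to start when N is a multiple of T_k.
All gears at start simultaneously when N is a common multiple of [20, 11, 24, 8]; the smallest such N is lcm(20, 11, 24, 8).
Start: lcm = T0 = 20
Fold in T1=11: gcd(20, 11) = 1; lcm(20, 11) = 20 * 11 / 1 = 220 / 1 = 220
Fold in T2=24: gcd(220, 24) = 4; lcm(220, 24) = 220 * 24 / 4 = 5280 / 4 = 1320
Fold in T3=8: gcd(1320, 8) = 8; lcm(1320, 8) = 1320 * 8 / 8 = 10560 / 8 = 1320
Full cycle length = 1320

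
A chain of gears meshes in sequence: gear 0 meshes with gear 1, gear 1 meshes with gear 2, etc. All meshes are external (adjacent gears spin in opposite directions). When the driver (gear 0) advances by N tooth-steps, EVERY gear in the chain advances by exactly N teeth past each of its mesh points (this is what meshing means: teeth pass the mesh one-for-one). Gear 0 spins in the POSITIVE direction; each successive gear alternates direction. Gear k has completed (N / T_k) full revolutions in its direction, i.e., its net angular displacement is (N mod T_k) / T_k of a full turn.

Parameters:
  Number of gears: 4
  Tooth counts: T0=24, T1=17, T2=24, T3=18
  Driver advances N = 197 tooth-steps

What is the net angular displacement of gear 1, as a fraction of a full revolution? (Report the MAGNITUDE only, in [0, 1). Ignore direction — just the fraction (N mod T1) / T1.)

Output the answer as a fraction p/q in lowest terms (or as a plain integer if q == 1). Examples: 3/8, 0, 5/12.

Answer: 10/17

Derivation:
Chain of 4 gears, tooth counts: [24, 17, 24, 18]
  gear 0: T0=24, direction=positive, advance = 197 mod 24 = 5 teeth = 5/24 turn
  gear 1: T1=17, direction=negative, advance = 197 mod 17 = 10 teeth = 10/17 turn
  gear 2: T2=24, direction=positive, advance = 197 mod 24 = 5 teeth = 5/24 turn
  gear 3: T3=18, direction=negative, advance = 197 mod 18 = 17 teeth = 17/18 turn
Gear 1: 197 mod 17 = 10
Fraction = 10 / 17 = 10/17 (gcd(10,17)=1) = 10/17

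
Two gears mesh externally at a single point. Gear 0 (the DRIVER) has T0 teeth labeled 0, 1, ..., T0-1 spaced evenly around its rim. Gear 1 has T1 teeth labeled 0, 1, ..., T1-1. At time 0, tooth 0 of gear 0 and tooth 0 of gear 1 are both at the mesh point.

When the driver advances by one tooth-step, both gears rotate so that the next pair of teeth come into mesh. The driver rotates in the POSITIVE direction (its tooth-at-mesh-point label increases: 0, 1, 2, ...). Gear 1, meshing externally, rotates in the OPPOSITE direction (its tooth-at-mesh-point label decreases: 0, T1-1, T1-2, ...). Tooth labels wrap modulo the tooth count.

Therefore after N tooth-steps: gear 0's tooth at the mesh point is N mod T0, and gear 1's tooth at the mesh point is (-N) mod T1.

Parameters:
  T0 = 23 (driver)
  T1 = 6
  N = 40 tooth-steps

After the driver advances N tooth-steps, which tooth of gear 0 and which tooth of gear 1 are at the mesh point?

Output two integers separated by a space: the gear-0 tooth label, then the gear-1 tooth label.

Answer: 17 2

Derivation:
Gear 0 (driver, T0=23): tooth at mesh = N mod T0
  40 = 1 * 23 + 17, so 40 mod 23 = 17
  gear 0 tooth = 17
Gear 1 (driven, T1=6): tooth at mesh = (-N) mod T1
  40 = 6 * 6 + 4, so 40 mod 6 = 4
  (-40) mod 6 = (-4) mod 6 = 6 - 4 = 2
Mesh after 40 steps: gear-0 tooth 17 meets gear-1 tooth 2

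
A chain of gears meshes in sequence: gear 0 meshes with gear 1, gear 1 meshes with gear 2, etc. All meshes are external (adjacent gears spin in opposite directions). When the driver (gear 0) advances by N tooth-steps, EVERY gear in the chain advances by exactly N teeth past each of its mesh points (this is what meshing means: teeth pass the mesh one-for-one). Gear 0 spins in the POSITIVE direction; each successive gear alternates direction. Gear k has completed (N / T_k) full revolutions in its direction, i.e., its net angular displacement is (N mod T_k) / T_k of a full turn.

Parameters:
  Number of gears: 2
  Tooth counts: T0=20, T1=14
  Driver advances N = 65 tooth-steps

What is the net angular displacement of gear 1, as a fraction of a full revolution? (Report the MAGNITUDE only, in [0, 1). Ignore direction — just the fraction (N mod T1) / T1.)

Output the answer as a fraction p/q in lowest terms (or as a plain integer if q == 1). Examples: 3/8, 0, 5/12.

Answer: 9/14

Derivation:
Chain of 2 gears, tooth counts: [20, 14]
  gear 0: T0=20, direction=positive, advance = 65 mod 20 = 5 teeth = 5/20 turn
  gear 1: T1=14, direction=negative, advance = 65 mod 14 = 9 teeth = 9/14 turn
Gear 1: 65 mod 14 = 9
Fraction = 9 / 14 = 9/14 (gcd(9,14)=1) = 9/14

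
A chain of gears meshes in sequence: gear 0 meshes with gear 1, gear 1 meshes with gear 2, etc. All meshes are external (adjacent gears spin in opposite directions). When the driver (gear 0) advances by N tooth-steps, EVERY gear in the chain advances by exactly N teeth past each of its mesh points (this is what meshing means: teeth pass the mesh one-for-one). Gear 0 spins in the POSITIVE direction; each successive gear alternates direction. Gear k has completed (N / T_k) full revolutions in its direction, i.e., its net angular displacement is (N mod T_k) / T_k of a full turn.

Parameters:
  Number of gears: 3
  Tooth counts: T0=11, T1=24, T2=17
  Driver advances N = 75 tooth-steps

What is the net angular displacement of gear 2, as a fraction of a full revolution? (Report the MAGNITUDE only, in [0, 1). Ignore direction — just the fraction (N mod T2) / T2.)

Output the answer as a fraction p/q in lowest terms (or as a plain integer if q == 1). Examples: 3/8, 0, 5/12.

Chain of 3 gears, tooth counts: [11, 24, 17]
  gear 0: T0=11, direction=positive, advance = 75 mod 11 = 9 teeth = 9/11 turn
  gear 1: T1=24, direction=negative, advance = 75 mod 24 = 3 teeth = 3/24 turn
  gear 2: T2=17, direction=positive, advance = 75 mod 17 = 7 teeth = 7/17 turn
Gear 2: 75 mod 17 = 7
Fraction = 7 / 17 = 7/17 (gcd(7,17)=1) = 7/17

Answer: 7/17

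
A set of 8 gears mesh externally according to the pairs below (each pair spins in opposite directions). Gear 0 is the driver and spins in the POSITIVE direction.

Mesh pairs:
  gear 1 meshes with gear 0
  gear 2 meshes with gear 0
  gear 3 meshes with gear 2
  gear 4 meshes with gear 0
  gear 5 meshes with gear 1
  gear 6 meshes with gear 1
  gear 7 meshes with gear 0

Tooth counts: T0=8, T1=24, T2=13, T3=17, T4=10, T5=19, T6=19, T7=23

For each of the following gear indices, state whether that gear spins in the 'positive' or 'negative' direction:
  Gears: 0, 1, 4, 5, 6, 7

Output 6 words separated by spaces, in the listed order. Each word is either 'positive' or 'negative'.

Gear 0 (driver): positive (depth 0)
  gear 1: meshes with gear 0 -> depth 1 -> negative (opposite of gear 0)
  gear 2: meshes with gear 0 -> depth 1 -> negative (opposite of gear 0)
  gear 3: meshes with gear 2 -> depth 2 -> positive (opposite of gear 2)
  gear 4: meshes with gear 0 -> depth 1 -> negative (opposite of gear 0)
  gear 5: meshes with gear 1 -> depth 2 -> positive (opposite of gear 1)
  gear 6: meshes with gear 1 -> depth 2 -> positive (opposite of gear 1)
  gear 7: meshes with gear 0 -> depth 1 -> negative (opposite of gear 0)
Queried indices 0, 1, 4, 5, 6, 7 -> positive, negative, negative, positive, positive, negative

Answer: positive negative negative positive positive negative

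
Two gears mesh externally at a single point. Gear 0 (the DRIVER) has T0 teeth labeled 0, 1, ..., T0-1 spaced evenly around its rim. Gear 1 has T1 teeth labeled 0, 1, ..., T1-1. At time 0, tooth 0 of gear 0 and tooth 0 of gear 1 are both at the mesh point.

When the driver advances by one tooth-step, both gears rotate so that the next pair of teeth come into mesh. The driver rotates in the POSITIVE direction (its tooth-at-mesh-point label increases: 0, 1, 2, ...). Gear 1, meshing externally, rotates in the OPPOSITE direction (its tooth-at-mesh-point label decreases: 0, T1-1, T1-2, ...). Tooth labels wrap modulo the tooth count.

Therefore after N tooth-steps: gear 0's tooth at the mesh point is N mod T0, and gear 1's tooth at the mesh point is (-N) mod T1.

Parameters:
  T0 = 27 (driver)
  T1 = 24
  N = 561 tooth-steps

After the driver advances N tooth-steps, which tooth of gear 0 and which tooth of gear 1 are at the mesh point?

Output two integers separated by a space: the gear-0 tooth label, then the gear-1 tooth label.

Gear 0 (driver, T0=27): tooth at mesh = N mod T0
  561 = 20 * 27 + 21, so 561 mod 27 = 21
  gear 0 tooth = 21
Gear 1 (driven, T1=24): tooth at mesh = (-N) mod T1
  561 = 23 * 24 + 9, so 561 mod 24 = 9
  (-561) mod 24 = (-9) mod 24 = 24 - 9 = 15
Mesh after 561 steps: gear-0 tooth 21 meets gear-1 tooth 15

Answer: 21 15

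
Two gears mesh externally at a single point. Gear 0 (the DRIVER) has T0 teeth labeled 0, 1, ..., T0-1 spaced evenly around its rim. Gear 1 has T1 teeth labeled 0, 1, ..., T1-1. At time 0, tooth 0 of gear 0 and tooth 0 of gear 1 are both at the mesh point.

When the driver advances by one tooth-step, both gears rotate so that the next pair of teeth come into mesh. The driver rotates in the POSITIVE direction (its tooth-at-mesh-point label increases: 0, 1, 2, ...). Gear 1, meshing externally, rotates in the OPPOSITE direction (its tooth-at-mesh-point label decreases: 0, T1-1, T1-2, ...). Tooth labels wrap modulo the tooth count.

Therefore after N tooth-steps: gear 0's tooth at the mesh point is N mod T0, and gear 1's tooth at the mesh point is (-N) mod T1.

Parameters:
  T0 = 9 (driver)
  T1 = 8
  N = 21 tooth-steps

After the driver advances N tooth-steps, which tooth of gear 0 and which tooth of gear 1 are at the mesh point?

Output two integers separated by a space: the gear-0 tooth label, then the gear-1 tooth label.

Gear 0 (driver, T0=9): tooth at mesh = N mod T0
  21 = 2 * 9 + 3, so 21 mod 9 = 3
  gear 0 tooth = 3
Gear 1 (driven, T1=8): tooth at mesh = (-N) mod T1
  21 = 2 * 8 + 5, so 21 mod 8 = 5
  (-21) mod 8 = (-5) mod 8 = 8 - 5 = 3
Mesh after 21 steps: gear-0 tooth 3 meets gear-1 tooth 3

Answer: 3 3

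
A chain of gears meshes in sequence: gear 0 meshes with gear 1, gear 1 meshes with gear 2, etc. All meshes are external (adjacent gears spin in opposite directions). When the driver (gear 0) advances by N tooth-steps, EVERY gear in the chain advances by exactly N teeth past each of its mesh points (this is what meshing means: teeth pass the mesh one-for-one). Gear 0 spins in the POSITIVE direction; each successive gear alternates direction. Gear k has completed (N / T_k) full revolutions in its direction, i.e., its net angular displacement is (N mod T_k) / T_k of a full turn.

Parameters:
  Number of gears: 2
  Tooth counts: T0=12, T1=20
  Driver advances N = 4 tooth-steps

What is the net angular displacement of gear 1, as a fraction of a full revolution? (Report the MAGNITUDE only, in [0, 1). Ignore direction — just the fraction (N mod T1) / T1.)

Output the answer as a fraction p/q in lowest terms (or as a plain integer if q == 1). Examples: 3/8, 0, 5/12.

Answer: 1/5

Derivation:
Chain of 2 gears, tooth counts: [12, 20]
  gear 0: T0=12, direction=positive, advance = 4 mod 12 = 4 teeth = 4/12 turn
  gear 1: T1=20, direction=negative, advance = 4 mod 20 = 4 teeth = 4/20 turn
Gear 1: 4 mod 20 = 4
Fraction = 4 / 20 = 1/5 (gcd(4,20)=4) = 1/5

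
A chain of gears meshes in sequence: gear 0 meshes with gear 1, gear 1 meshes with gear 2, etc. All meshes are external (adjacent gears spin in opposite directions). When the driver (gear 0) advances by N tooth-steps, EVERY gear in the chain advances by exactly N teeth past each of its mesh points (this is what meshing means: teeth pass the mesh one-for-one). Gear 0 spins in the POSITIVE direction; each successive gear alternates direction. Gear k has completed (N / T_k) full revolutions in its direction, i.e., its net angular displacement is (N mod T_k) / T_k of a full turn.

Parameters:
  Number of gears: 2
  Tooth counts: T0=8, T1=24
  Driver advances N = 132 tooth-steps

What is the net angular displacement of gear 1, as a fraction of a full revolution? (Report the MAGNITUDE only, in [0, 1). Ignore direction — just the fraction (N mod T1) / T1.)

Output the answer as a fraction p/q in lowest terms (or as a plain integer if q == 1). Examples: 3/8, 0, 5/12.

Answer: 1/2

Derivation:
Chain of 2 gears, tooth counts: [8, 24]
  gear 0: T0=8, direction=positive, advance = 132 mod 8 = 4 teeth = 4/8 turn
  gear 1: T1=24, direction=negative, advance = 132 mod 24 = 12 teeth = 12/24 turn
Gear 1: 132 mod 24 = 12
Fraction = 12 / 24 = 1/2 (gcd(12,24)=12) = 1/2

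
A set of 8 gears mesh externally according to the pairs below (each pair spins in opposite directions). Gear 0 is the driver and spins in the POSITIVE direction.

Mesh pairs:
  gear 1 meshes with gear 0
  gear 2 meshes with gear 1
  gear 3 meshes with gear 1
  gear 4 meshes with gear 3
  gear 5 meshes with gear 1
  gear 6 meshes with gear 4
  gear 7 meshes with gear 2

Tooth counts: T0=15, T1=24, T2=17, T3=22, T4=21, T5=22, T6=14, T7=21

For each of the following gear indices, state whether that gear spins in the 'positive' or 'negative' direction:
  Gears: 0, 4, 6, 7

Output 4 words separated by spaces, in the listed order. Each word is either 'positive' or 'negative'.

Answer: positive negative positive negative

Derivation:
Gear 0 (driver): positive (depth 0)
  gear 1: meshes with gear 0 -> depth 1 -> negative (opposite of gear 0)
  gear 2: meshes with gear 1 -> depth 2 -> positive (opposite of gear 1)
  gear 3: meshes with gear 1 -> depth 2 -> positive (opposite of gear 1)
  gear 4: meshes with gear 3 -> depth 3 -> negative (opposite of gear 3)
  gear 5: meshes with gear 1 -> depth 2 -> positive (opposite of gear 1)
  gear 6: meshes with gear 4 -> depth 4 -> positive (opposite of gear 4)
  gear 7: meshes with gear 2 -> depth 3 -> negative (opposite of gear 2)
Queried indices 0, 4, 6, 7 -> positive, negative, positive, negative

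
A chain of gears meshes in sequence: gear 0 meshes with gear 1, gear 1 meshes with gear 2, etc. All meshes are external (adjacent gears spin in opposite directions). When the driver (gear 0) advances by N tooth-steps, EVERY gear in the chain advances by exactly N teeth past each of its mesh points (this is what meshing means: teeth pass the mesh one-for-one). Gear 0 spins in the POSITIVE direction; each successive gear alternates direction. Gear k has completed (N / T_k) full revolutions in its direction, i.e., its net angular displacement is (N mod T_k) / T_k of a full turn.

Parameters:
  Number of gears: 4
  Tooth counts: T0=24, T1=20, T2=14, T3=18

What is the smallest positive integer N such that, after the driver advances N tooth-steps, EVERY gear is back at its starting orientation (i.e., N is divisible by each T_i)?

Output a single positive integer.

Gear k returns to start when N is a multiple of T_k.
All gears at start simultaneously when N is a common multiple of [24, 20, 14, 18]; the smallest such N is lcm(24, 20, 14, 18).
Start: lcm = T0 = 24
Fold in T1=20: gcd(24, 20) = 4; lcm(24, 20) = 24 * 20 / 4 = 480 / 4 = 120
Fold in T2=14: gcd(120, 14) = 2; lcm(120, 14) = 120 * 14 / 2 = 1680 / 2 = 840
Fold in T3=18: gcd(840, 18) = 6; lcm(840, 18) = 840 * 18 / 6 = 15120 / 6 = 2520
Full cycle length = 2520

Answer: 2520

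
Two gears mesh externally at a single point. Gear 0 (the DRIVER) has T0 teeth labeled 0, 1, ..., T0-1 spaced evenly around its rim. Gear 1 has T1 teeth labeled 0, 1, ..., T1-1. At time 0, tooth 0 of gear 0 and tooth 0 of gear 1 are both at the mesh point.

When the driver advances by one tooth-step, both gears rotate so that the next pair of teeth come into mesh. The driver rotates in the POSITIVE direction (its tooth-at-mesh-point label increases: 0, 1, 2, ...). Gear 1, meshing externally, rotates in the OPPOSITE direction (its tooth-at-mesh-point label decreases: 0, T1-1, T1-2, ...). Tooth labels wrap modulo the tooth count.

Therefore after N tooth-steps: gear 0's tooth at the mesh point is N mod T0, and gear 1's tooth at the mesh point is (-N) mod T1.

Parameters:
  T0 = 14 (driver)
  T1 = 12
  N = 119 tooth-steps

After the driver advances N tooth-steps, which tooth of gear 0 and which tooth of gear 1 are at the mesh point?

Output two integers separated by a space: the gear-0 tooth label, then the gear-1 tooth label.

Gear 0 (driver, T0=14): tooth at mesh = N mod T0
  119 = 8 * 14 + 7, so 119 mod 14 = 7
  gear 0 tooth = 7
Gear 1 (driven, T1=12): tooth at mesh = (-N) mod T1
  119 = 9 * 12 + 11, so 119 mod 12 = 11
  (-119) mod 12 = (-11) mod 12 = 12 - 11 = 1
Mesh after 119 steps: gear-0 tooth 7 meets gear-1 tooth 1

Answer: 7 1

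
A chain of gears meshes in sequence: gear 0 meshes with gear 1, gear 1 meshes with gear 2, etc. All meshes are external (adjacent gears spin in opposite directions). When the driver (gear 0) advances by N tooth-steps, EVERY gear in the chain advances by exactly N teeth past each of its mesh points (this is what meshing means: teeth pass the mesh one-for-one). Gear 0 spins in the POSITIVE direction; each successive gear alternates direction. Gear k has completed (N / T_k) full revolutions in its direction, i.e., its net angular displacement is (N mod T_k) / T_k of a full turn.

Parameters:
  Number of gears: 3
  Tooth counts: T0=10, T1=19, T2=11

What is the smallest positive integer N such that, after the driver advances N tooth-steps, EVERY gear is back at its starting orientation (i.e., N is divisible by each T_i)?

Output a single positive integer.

Answer: 2090

Derivation:
Gear k returns to start when N is a multiple of T_k.
All gears at start simultaneously when N is a common multiple of [10, 19, 11]; the smallest such N is lcm(10, 19, 11).
Start: lcm = T0 = 10
Fold in T1=19: gcd(10, 19) = 1; lcm(10, 19) = 10 * 19 / 1 = 190 / 1 = 190
Fold in T2=11: gcd(190, 11) = 1; lcm(190, 11) = 190 * 11 / 1 = 2090 / 1 = 2090
Full cycle length = 2090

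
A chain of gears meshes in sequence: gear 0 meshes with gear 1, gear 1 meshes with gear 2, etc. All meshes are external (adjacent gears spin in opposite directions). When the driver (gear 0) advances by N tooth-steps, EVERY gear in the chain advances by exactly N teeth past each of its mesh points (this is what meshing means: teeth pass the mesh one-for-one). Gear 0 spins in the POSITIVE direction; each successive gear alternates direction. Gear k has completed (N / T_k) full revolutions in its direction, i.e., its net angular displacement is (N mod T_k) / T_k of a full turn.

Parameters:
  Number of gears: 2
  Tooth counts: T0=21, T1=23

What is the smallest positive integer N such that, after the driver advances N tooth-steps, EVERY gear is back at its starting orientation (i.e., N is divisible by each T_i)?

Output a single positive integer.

Answer: 483

Derivation:
Gear k returns to start when N is a multiple of T_k.
All gears at start simultaneously when N is a common multiple of [21, 23]; the smallest such N is lcm(21, 23).
Start: lcm = T0 = 21
Fold in T1=23: gcd(21, 23) = 1; lcm(21, 23) = 21 * 23 / 1 = 483 / 1 = 483
Full cycle length = 483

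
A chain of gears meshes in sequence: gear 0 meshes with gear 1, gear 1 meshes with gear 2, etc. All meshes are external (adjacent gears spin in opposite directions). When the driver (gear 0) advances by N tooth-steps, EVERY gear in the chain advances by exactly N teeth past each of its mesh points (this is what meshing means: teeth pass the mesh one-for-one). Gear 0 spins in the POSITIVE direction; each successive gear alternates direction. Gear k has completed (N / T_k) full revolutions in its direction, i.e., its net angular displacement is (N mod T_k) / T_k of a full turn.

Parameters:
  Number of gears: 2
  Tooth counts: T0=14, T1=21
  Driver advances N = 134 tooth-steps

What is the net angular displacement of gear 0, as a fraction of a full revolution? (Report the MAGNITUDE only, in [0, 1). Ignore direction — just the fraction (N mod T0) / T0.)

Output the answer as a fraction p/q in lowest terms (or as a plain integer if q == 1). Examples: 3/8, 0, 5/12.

Chain of 2 gears, tooth counts: [14, 21]
  gear 0: T0=14, direction=positive, advance = 134 mod 14 = 8 teeth = 8/14 turn
  gear 1: T1=21, direction=negative, advance = 134 mod 21 = 8 teeth = 8/21 turn
Gear 0: 134 mod 14 = 8
Fraction = 8 / 14 = 4/7 (gcd(8,14)=2) = 4/7

Answer: 4/7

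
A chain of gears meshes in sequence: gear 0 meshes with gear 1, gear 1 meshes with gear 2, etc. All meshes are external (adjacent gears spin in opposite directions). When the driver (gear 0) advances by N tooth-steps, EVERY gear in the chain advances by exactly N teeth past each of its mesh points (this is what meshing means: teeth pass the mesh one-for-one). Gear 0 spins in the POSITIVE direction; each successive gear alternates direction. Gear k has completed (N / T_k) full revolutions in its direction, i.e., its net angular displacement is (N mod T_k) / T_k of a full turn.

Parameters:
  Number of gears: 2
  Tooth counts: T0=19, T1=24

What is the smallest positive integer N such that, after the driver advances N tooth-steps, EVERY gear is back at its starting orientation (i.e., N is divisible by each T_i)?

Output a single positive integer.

Answer: 456

Derivation:
Gear k returns to start when N is a multiple of T_k.
All gears at start simultaneously when N is a common multiple of [19, 24]; the smallest such N is lcm(19, 24).
Start: lcm = T0 = 19
Fold in T1=24: gcd(19, 24) = 1; lcm(19, 24) = 19 * 24 / 1 = 456 / 1 = 456
Full cycle length = 456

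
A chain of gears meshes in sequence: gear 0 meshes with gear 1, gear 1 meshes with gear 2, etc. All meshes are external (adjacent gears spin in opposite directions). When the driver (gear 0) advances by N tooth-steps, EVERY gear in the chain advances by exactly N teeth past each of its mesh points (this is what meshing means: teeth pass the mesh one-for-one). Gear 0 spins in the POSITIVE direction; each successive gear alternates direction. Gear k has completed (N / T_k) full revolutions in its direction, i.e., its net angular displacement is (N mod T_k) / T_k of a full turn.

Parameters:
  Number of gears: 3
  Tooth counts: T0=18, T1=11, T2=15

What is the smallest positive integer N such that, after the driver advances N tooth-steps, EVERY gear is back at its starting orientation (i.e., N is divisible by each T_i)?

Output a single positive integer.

Answer: 990

Derivation:
Gear k returns to start when N is a multiple of T_k.
All gears at start simultaneously when N is a common multiple of [18, 11, 15]; the smallest such N is lcm(18, 11, 15).
Start: lcm = T0 = 18
Fold in T1=11: gcd(18, 11) = 1; lcm(18, 11) = 18 * 11 / 1 = 198 / 1 = 198
Fold in T2=15: gcd(198, 15) = 3; lcm(198, 15) = 198 * 15 / 3 = 2970 / 3 = 990
Full cycle length = 990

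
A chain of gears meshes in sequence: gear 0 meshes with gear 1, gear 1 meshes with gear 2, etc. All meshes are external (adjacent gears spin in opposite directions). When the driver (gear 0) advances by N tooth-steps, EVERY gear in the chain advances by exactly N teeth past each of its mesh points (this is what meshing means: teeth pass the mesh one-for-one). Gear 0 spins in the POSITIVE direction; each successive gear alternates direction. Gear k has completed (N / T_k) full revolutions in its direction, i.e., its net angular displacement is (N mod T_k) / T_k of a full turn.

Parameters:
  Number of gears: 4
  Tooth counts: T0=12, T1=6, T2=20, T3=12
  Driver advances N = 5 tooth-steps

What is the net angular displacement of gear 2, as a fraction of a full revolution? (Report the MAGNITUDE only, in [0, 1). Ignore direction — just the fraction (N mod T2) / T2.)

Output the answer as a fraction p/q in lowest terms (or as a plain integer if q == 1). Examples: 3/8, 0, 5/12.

Chain of 4 gears, tooth counts: [12, 6, 20, 12]
  gear 0: T0=12, direction=positive, advance = 5 mod 12 = 5 teeth = 5/12 turn
  gear 1: T1=6, direction=negative, advance = 5 mod 6 = 5 teeth = 5/6 turn
  gear 2: T2=20, direction=positive, advance = 5 mod 20 = 5 teeth = 5/20 turn
  gear 3: T3=12, direction=negative, advance = 5 mod 12 = 5 teeth = 5/12 turn
Gear 2: 5 mod 20 = 5
Fraction = 5 / 20 = 1/4 (gcd(5,20)=5) = 1/4

Answer: 1/4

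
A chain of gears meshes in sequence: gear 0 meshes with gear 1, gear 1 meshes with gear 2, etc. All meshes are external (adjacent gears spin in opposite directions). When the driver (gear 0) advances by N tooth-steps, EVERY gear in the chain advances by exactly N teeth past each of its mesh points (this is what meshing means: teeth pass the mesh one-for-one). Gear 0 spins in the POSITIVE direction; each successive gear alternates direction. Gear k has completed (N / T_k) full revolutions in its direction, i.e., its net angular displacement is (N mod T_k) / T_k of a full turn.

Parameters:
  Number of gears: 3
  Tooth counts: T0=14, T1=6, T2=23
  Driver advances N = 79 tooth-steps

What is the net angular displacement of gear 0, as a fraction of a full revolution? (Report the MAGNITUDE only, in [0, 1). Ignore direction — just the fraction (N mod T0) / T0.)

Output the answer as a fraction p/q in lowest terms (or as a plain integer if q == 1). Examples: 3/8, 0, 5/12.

Answer: 9/14

Derivation:
Chain of 3 gears, tooth counts: [14, 6, 23]
  gear 0: T0=14, direction=positive, advance = 79 mod 14 = 9 teeth = 9/14 turn
  gear 1: T1=6, direction=negative, advance = 79 mod 6 = 1 teeth = 1/6 turn
  gear 2: T2=23, direction=positive, advance = 79 mod 23 = 10 teeth = 10/23 turn
Gear 0: 79 mod 14 = 9
Fraction = 9 / 14 = 9/14 (gcd(9,14)=1) = 9/14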